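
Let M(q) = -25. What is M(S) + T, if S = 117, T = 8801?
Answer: 8776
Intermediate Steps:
M(S) + T = -25 + 8801 = 8776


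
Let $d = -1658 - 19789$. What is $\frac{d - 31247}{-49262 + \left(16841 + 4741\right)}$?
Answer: $\frac{26347}{13840} \approx 1.9037$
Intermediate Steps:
$d = -21447$
$\frac{d - 31247}{-49262 + \left(16841 + 4741\right)} = \frac{-21447 - 31247}{-49262 + \left(16841 + 4741\right)} = - \frac{52694}{-49262 + 21582} = - \frac{52694}{-27680} = \left(-52694\right) \left(- \frac{1}{27680}\right) = \frac{26347}{13840}$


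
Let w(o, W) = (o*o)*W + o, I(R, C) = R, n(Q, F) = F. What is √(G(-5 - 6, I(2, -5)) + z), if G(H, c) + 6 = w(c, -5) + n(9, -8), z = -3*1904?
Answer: 4*I*√359 ≈ 75.789*I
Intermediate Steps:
w(o, W) = o + W*o² (w(o, W) = o²*W + o = W*o² + o = o + W*o²)
z = -5712
G(H, c) = -14 + c*(1 - 5*c) (G(H, c) = -6 + (c*(1 - 5*c) - 8) = -6 + (-8 + c*(1 - 5*c)) = -14 + c*(1 - 5*c))
√(G(-5 - 6, I(2, -5)) + z) = √((-14 + 2 - 5*2²) - 5712) = √((-14 + 2 - 5*4) - 5712) = √((-14 + 2 - 20) - 5712) = √(-32 - 5712) = √(-5744) = 4*I*√359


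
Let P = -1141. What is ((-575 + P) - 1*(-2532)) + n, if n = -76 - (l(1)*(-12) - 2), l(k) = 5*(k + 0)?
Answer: 802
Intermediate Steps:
l(k) = 5*k
n = -14 (n = -76 - ((5*1)*(-12) - 2) = -76 - (5*(-12) - 2) = -76 - (-60 - 2) = -76 - 1*(-62) = -76 + 62 = -14)
((-575 + P) - 1*(-2532)) + n = ((-575 - 1141) - 1*(-2532)) - 14 = (-1716 + 2532) - 14 = 816 - 14 = 802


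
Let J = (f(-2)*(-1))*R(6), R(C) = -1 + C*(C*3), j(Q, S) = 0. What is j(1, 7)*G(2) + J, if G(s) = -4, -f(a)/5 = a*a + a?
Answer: 1070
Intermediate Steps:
f(a) = -5*a - 5*a**2 (f(a) = -5*(a*a + a) = -5*(a**2 + a) = -5*(a + a**2) = -5*a - 5*a**2)
R(C) = -1 + 3*C**2 (R(C) = -1 + C*(3*C) = -1 + 3*C**2)
J = 1070 (J = (-5*(-2)*(1 - 2)*(-1))*(-1 + 3*6**2) = (-5*(-2)*(-1)*(-1))*(-1 + 3*36) = (-10*(-1))*(-1 + 108) = 10*107 = 1070)
j(1, 7)*G(2) + J = 0*(-4) + 1070 = 0 + 1070 = 1070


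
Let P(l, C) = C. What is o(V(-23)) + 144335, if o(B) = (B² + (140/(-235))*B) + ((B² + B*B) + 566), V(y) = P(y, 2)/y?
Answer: 3602675415/24863 ≈ 1.4490e+5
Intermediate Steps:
V(y) = 2/y
o(B) = 566 + 3*B² - 28*B/47 (o(B) = (B² + (140*(-1/235))*B) + ((B² + B²) + 566) = (B² - 28*B/47) + (2*B² + 566) = (B² - 28*B/47) + (566 + 2*B²) = 566 + 3*B² - 28*B/47)
o(V(-23)) + 144335 = (566 + 3*(2/(-23))² - 56/(47*(-23))) + 144335 = (566 + 3*(2*(-1/23))² - 56*(-1)/(47*23)) + 144335 = (566 + 3*(-2/23)² - 28/47*(-2/23)) + 144335 = (566 + 3*(4/529) + 56/1081) + 144335 = (566 + 12/529 + 56/1081) + 144335 = 14074310/24863 + 144335 = 3602675415/24863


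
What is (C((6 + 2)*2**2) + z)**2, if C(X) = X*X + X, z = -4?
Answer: 1106704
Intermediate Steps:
C(X) = X + X**2 (C(X) = X**2 + X = X + X**2)
(C((6 + 2)*2**2) + z)**2 = (((6 + 2)*2**2)*(1 + (6 + 2)*2**2) - 4)**2 = ((8*4)*(1 + 8*4) - 4)**2 = (32*(1 + 32) - 4)**2 = (32*33 - 4)**2 = (1056 - 4)**2 = 1052**2 = 1106704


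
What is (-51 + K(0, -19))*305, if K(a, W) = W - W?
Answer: -15555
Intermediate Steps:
K(a, W) = 0
(-51 + K(0, -19))*305 = (-51 + 0)*305 = -51*305 = -15555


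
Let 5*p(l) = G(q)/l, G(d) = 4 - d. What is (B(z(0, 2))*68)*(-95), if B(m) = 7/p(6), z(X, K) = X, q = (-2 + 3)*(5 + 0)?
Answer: 1356600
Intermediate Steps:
q = 5 (q = 1*5 = 5)
p(l) = -1/(5*l) (p(l) = ((4 - 1*5)/l)/5 = ((4 - 5)/l)/5 = (-1/l)/5 = -1/(5*l))
B(m) = -210 (B(m) = 7/((-⅕/6)) = 7/((-⅕*⅙)) = 7/(-1/30) = 7*(-30) = -210)
(B(z(0, 2))*68)*(-95) = -210*68*(-95) = -14280*(-95) = 1356600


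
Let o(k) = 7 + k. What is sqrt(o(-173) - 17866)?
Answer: 28*I*sqrt(23) ≈ 134.28*I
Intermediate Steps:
sqrt(o(-173) - 17866) = sqrt((7 - 173) - 17866) = sqrt(-166 - 17866) = sqrt(-18032) = 28*I*sqrt(23)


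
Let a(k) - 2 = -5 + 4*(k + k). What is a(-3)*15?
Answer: -405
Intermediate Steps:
a(k) = -3 + 8*k (a(k) = 2 + (-5 + 4*(k + k)) = 2 + (-5 + 4*(2*k)) = 2 + (-5 + 8*k) = -3 + 8*k)
a(-3)*15 = (-3 + 8*(-3))*15 = (-3 - 24)*15 = -27*15 = -405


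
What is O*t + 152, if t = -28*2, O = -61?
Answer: 3568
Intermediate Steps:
t = -56
O*t + 152 = -61*(-56) + 152 = 3416 + 152 = 3568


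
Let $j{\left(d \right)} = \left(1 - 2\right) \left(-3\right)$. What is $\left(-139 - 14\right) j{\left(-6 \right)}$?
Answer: $-459$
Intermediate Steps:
$j{\left(d \right)} = 3$ ($j{\left(d \right)} = \left(-1\right) \left(-3\right) = 3$)
$\left(-139 - 14\right) j{\left(-6 \right)} = \left(-139 - 14\right) 3 = \left(-153\right) 3 = -459$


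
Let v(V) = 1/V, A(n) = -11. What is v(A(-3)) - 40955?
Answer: -450506/11 ≈ -40955.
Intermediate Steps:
v(A(-3)) - 40955 = 1/(-11) - 40955 = -1/11 - 40955 = -450506/11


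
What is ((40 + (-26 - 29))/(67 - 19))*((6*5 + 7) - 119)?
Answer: 205/8 ≈ 25.625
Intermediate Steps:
((40 + (-26 - 29))/(67 - 19))*((6*5 + 7) - 119) = ((40 - 55)/48)*((30 + 7) - 119) = (-15*1/48)*(37 - 119) = -5/16*(-82) = 205/8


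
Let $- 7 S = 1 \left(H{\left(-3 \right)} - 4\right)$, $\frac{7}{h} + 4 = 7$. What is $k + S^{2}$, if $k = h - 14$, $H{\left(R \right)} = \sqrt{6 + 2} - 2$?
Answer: $- \frac{1583}{147} - \frac{24 \sqrt{2}}{49} \approx -11.461$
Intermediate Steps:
$h = \frac{7}{3}$ ($h = \frac{7}{-4 + 7} = \frac{7}{3} \approx 2.3333$)
$H{\left(R \right)} = -2 + 2 \sqrt{2}$ ($H{\left(R \right)} = \sqrt{8} - 2 = 2 \sqrt{2} - 2 = -2 + 2 \sqrt{2}$)
$S = \frac{6}{7} - \frac{2 \sqrt{2}}{7}$ ($S = - \frac{1 \left(\left(-2 + 2 \sqrt{2}\right) - 4\right)}{7} = - \frac{1 \left(-6 + 2 \sqrt{2}\right)}{7} = - \frac{-6 + 2 \sqrt{2}}{7} = \frac{6}{7} - \frac{2 \sqrt{2}}{7} \approx 0.45308$)
$k = - \frac{35}{3}$ ($k = \frac{7}{3} - 14 = - \frac{35}{3} \approx -11.667$)
$k + S^{2} = - \frac{35}{3} + \left(\frac{6}{7} - \frac{2 \sqrt{2}}{7}\right)^{2}$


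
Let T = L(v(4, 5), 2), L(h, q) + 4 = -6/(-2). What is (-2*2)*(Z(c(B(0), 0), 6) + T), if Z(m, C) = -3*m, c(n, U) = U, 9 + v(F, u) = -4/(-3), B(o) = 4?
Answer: 4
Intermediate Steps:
v(F, u) = -23/3 (v(F, u) = -9 - 4/(-3) = -9 - 4*(-1/3) = -9 + 4/3 = -23/3)
L(h, q) = -1 (L(h, q) = -4 - 6/(-2) = -4 - 6*(-1/2) = -4 + 3 = -1)
T = -1
(-2*2)*(Z(c(B(0), 0), 6) + T) = (-2*2)*(-3*0 - 1) = -4*(0 - 1) = -4*(-1) = 4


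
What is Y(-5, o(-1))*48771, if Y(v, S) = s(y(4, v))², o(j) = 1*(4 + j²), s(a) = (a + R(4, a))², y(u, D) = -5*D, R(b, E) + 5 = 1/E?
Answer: 3072646254090771/390625 ≈ 7.8660e+9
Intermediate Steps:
R(b, E) = -5 + 1/E
s(a) = (-5 + a + 1/a)² (s(a) = (a + (-5 + 1/a))² = (-5 + a + 1/a)²)
o(j) = 4 + j²
Y(v, S) = (1 - 5*v*(-5 - 5*v))⁴/(625*v⁴) (Y(v, S) = ((1 + (-5*v)*(-5 - 5*v))²/(-5*v)²)² = ((1/(25*v²))*(1 - 5*v*(-5 - 5*v))²)² = ((1 - 5*v*(-5 - 5*v))²/(25*v²))² = (1 - 5*v*(-5 - 5*v))⁴/(625*v⁴))
Y(-5, o(-1))*48771 = ((1/625)*(1 + 25*(-5)*(1 - 5))⁴/(-5)⁴)*48771 = ((1/625)*(1/625)*(1 + 25*(-5)*(-4))⁴)*48771 = ((1/625)*(1/625)*(1 + 500)⁴)*48771 = ((1/625)*(1/625)*501⁴)*48771 = ((1/625)*(1/625)*63001502001)*48771 = (63001502001/390625)*48771 = 3072646254090771/390625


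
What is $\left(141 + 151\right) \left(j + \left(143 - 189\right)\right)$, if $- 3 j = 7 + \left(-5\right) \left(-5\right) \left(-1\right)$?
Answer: $-11680$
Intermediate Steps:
$j = 6$ ($j = - \frac{7 + \left(-5\right) \left(-5\right) \left(-1\right)}{3} = - \frac{7 + 25 \left(-1\right)}{3} = - \frac{7 - 25}{3} = \left(- \frac{1}{3}\right) \left(-18\right) = 6$)
$\left(141 + 151\right) \left(j + \left(143 - 189\right)\right) = \left(141 + 151\right) \left(6 + \left(143 - 189\right)\right) = 292 \left(6 + \left(143 - 189\right)\right) = 292 \left(6 - 46\right) = 292 \left(-40\right) = -11680$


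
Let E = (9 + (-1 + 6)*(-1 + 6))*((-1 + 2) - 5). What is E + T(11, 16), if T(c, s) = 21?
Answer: -115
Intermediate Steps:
E = -136 (E = (9 + 5*5)*(1 - 5) = (9 + 25)*(-4) = 34*(-4) = -136)
E + T(11, 16) = -136 + 21 = -115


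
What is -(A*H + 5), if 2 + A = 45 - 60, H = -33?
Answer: -566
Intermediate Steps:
A = -17 (A = -2 + (45 - 60) = -2 - 15 = -17)
-(A*H + 5) = -(-17*(-33) + 5) = -(561 + 5) = -1*566 = -566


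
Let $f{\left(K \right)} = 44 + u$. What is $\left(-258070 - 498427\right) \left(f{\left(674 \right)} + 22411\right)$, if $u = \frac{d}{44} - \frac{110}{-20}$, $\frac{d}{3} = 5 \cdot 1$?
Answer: $- \frac{747628585669}{44} \approx -1.6992 \cdot 10^{10}$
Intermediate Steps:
$d = 15$ ($d = 3 \cdot 5 \cdot 1 = 3 \cdot 5 = 15$)
$u = \frac{257}{44}$ ($u = \frac{15}{44} - \frac{110}{-20} = 15 \cdot \frac{1}{44} - - \frac{11}{2} = \frac{15}{44} + \frac{11}{2} = \frac{257}{44} \approx 5.8409$)
$f{\left(K \right)} = \frac{2193}{44}$ ($f{\left(K \right)} = 44 + \frac{257}{44} = \frac{2193}{44}$)
$\left(-258070 - 498427\right) \left(f{\left(674 \right)} + 22411\right) = \left(-258070 - 498427\right) \left(\frac{2193}{44} + 22411\right) = \left(-756497\right) \frac{988277}{44} = - \frac{747628585669}{44}$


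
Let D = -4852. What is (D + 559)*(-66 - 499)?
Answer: 2425545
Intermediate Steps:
(D + 559)*(-66 - 499) = (-4852 + 559)*(-66 - 499) = -4293*(-565) = 2425545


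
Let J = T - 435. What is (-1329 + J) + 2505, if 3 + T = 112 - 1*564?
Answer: 286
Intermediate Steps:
T = -455 (T = -3 + (112 - 1*564) = -3 + (112 - 564) = -3 - 452 = -455)
J = -890 (J = -455 - 435 = -890)
(-1329 + J) + 2505 = (-1329 - 890) + 2505 = -2219 + 2505 = 286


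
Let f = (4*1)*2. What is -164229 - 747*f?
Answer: -170205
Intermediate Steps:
f = 8 (f = 4*2 = 8)
-164229 - 747*f = -164229 - 747*8 = -164229 - 1*5976 = -164229 - 5976 = -170205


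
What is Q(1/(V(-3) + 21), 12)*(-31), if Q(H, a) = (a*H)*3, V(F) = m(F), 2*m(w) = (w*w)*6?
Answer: -93/4 ≈ -23.250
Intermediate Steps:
m(w) = 3*w² (m(w) = ((w*w)*6)/2 = (w²*6)/2 = (6*w²)/2 = 3*w²)
V(F) = 3*F²
Q(H, a) = 3*H*a (Q(H, a) = (H*a)*3 = 3*H*a)
Q(1/(V(-3) + 21), 12)*(-31) = (3*12/(3*(-3)² + 21))*(-31) = (3*12/(3*9 + 21))*(-31) = (3*12/(27 + 21))*(-31) = (3*12/48)*(-31) = (3*(1/48)*12)*(-31) = (¾)*(-31) = -93/4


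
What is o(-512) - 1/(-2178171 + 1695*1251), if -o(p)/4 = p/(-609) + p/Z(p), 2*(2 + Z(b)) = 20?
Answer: 2960497355/11718378 ≈ 252.64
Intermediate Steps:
Z(b) = 8 (Z(b) = -2 + (1/2)*20 = -2 + 10 = 8)
o(p) = -601*p/1218 (o(p) = -4*(p/(-609) + p/8) = -4*(p*(-1/609) + p*(1/8)) = -4*(-p/609 + p/8) = -601*p/1218)
o(-512) - 1/(-2178171 + 1695*1251) = -601/1218*(-512) - 1/(-2178171 + 1695*1251) = 153856/609 - 1/(-2178171 + 2120445) = 153856/609 - 1/(-57726) = 153856/609 - 1*(-1/57726) = 153856/609 + 1/57726 = 2960497355/11718378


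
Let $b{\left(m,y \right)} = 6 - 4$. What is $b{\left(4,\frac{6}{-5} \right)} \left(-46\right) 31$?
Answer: $-2852$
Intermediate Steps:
$b{\left(m,y \right)} = 2$ ($b{\left(m,y \right)} = 6 - 4 = 2$)
$b{\left(4,\frac{6}{-5} \right)} \left(-46\right) 31 = 2 \left(-46\right) 31 = \left(-92\right) 31 = -2852$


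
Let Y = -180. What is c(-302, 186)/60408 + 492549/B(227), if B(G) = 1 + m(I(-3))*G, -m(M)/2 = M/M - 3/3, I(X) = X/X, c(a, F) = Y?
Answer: 826497217/1678 ≈ 4.9255e+5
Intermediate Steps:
c(a, F) = -180
I(X) = 1
m(M) = 0 (m(M) = -2*(M/M - 3/3) = -2*(1 - 3*1/3) = -2*(1 - 1) = -2*0 = 0)
B(G) = 1 (B(G) = 1 + 0*G = 1 + 0 = 1)
c(-302, 186)/60408 + 492549/B(227) = -180/60408 + 492549/1 = -180*1/60408 + 492549*1 = -5/1678 + 492549 = 826497217/1678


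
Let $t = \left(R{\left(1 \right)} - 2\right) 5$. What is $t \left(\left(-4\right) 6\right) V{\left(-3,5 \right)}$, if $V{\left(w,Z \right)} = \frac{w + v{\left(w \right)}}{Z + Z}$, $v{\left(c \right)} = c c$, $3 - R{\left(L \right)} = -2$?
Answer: $-216$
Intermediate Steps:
$R{\left(L \right)} = 5$ ($R{\left(L \right)} = 3 - -2 = 3 + 2 = 5$)
$v{\left(c \right)} = c^{2}$
$V{\left(w,Z \right)} = \frac{w + w^{2}}{2 Z}$ ($V{\left(w,Z \right)} = \frac{w + w^{2}}{Z + Z} = \frac{w + w^{2}}{2 Z}$)
$t = 15$ ($t = \left(5 - 2\right) 5 = 3 \cdot 5 = 15$)
$t \left(\left(-4\right) 6\right) V{\left(-3,5 \right)} = 15 \left(\left(-4\right) 6\right) \frac{1}{2} \left(-3\right) \frac{1}{5} \left(1 - 3\right) = 15 \left(-24\right) \frac{1}{2} \left(-3\right) \frac{1}{5} \left(-2\right) = \left(-360\right) \frac{3}{5} = -216$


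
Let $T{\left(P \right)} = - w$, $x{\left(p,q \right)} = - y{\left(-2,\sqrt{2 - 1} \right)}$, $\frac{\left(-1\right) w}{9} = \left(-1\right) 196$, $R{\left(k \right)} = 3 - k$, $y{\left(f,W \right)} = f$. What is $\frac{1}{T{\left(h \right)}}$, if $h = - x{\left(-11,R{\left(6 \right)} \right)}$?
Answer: $- \frac{1}{1764} \approx -0.00056689$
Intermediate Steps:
$w = 1764$ ($w = - 9 \left(\left(-1\right) 196\right) = \left(-9\right) \left(-196\right) = 1764$)
$x{\left(p,q \right)} = 2$ ($x{\left(p,q \right)} = \left(-1\right) \left(-2\right) = 2$)
$h = -2$ ($h = \left(-1\right) 2 = -2$)
$T{\left(P \right)} = -1764$ ($T{\left(P \right)} = \left(-1\right) 1764 = -1764$)
$\frac{1}{T{\left(h \right)}} = \frac{1}{-1764} = - \frac{1}{1764}$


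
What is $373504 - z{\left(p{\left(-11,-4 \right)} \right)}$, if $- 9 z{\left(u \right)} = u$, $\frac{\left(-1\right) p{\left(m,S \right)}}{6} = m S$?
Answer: $\frac{1120424}{3} \approx 3.7347 \cdot 10^{5}$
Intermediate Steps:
$p{\left(m,S \right)} = - 6 S m$ ($p{\left(m,S \right)} = - 6 m S = - 6 S m$)
$z{\left(u \right)} = - \frac{u}{9}$
$373504 - z{\left(p{\left(-11,-4 \right)} \right)} = 373504 - - \frac{\left(-6\right) \left(-4\right) \left(-11\right)}{9} = 373504 - \left(- \frac{1}{9}\right) \left(-264\right) = 373504 - \frac{88}{3} = \frac{1120424}{3}$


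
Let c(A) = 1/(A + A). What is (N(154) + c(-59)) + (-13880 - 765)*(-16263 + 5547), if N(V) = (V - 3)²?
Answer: 18521117277/118 ≈ 1.5696e+8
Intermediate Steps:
c(A) = 1/(2*A)
N(V) = (-3 + V)²
(N(154) + c(-59)) + (-13880 - 765)*(-16263 + 5547) = ((-3 + 154)² + (½)/(-59)) + (-13880 - 765)*(-16263 + 5547) = (151² + (½)*(-1/59)) - 14645*(-10716) = (22801 - 1/118) + 156935820 = 2690517/118 + 156935820 = 18521117277/118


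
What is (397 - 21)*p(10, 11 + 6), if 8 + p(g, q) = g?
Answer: 752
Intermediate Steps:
p(g, q) = -8 + g
(397 - 21)*p(10, 11 + 6) = (397 - 21)*(-8 + 10) = 376*2 = 752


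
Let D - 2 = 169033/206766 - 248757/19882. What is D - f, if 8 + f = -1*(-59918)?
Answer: -61581291426863/1027730403 ≈ -59920.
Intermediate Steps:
f = 59910 (f = -8 - 1*(-59918) = -8 + 59918 = 59910)
D = -9962983133/1027730403 (D = 2 + (169033/206766 - 248757/19882) = 2 - 12018443939/1027730403 = -9962983133/1027730403 ≈ -9.6942)
D - f = -9962983133/1027730403 - 1*59910 = -9962983133/1027730403 - 59910 = -61581291426863/1027730403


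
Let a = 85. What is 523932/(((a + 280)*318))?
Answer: 87322/19345 ≈ 4.5139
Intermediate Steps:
523932/(((a + 280)*318)) = 523932/(((85 + 280)*318)) = 523932/((365*318)) = 523932/116070 = 523932*(1/116070) = 87322/19345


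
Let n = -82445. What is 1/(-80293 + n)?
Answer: -1/162738 ≈ -6.1448e-6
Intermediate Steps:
1/(-80293 + n) = 1/(-80293 - 82445) = 1/(-162738) = -1/162738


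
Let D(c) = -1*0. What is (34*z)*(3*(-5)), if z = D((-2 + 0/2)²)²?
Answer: 0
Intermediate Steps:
D(c) = 0
z = 0 (z = 0² = 0)
(34*z)*(3*(-5)) = (34*0)*(3*(-5)) = 0*(-15) = 0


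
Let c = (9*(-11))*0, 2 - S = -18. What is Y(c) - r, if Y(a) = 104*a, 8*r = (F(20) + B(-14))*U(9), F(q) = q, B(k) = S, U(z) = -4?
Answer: 20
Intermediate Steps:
S = 20 (S = 2 - 1*(-18) = 2 + 18 = 20)
B(k) = 20
c = 0 (c = -99*0 = 0)
r = -20 (r = ((20 + 20)*(-4))/8 = (40*(-4))/8 = (1/8)*(-160) = -20)
Y(c) - r = 104*0 - 1*(-20) = 0 + 20 = 20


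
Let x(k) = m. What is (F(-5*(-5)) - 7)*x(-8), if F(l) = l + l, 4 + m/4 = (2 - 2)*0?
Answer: -688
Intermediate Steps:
m = -16 (m = -16 + 4*((2 - 2)*0) = -16 + 4*(0*0) = -16 + 4*0 = -16 + 0 = -16)
x(k) = -16
F(l) = 2*l
(F(-5*(-5)) - 7)*x(-8) = (2*(-5*(-5)) - 7)*(-16) = (2*25 - 7)*(-16) = (50 - 7)*(-16) = 43*(-16) = -688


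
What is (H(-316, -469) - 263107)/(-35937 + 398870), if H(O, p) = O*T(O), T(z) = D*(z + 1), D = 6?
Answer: 334133/362933 ≈ 0.92065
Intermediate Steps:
T(z) = 6 + 6*z (T(z) = 6*(z + 1) = 6*(1 + z) = 6 + 6*z)
H(O, p) = O*(6 + 6*O)
(H(-316, -469) - 263107)/(-35937 + 398870) = (6*(-316)*(1 - 316) - 263107)/(-35937 + 398870) = (6*(-316)*(-315) - 263107)/362933 = (597240 - 263107)*(1/362933) = 334133*(1/362933) = 334133/362933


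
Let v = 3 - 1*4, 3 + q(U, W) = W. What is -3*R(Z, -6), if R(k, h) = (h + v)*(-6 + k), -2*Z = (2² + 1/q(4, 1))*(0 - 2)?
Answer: -105/2 ≈ -52.500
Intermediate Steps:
q(U, W) = -3 + W
v = -1 (v = 3 - 4 = -1)
Z = 7/2 (Z = -(2² + 1/(-3 + 1))*(0 - 2)/2 = -(4 + 1/(-2))*(-2)/2 = -(4 - ½)*(-2)/2 = -7*(-2)/4 = -½*(-7) = 7/2 ≈ 3.5000)
R(k, h) = (-1 + h)*(-6 + k) (R(k, h) = (h - 1)*(-6 + k) = (-1 + h)*(-6 + k))
-3*R(Z, -6) = -3*(6 - 1*7/2 - 6*(-6) - 6*7/2) = -3*(6 - 7/2 + 36 - 21) = -3*35/2 = -105/2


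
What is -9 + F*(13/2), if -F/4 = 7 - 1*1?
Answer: -165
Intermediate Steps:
F = -24 (F = -4*(7 - 1*1) = -4*(7 - 1) = -4*6 = -24)
-9 + F*(13/2) = -9 - 312/2 = -9 - 24*13/2 = -9 - 156 = -165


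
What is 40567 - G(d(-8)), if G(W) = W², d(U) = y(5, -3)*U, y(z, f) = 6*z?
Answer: -17033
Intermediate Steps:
d(U) = 30*U (d(U) = (6*5)*U = 30*U)
40567 - G(d(-8)) = 40567 - (30*(-8))² = 40567 - 1*(-240)² = 40567 - 1*57600 = 40567 - 57600 = -17033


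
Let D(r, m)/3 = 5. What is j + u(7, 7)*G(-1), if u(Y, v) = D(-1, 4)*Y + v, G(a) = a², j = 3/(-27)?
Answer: 1007/9 ≈ 111.89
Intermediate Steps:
D(r, m) = 15 (D(r, m) = 3*5 = 15)
j = -⅑ (j = 3*(-1/27) = -⅑ ≈ -0.11111)
u(Y, v) = v + 15*Y (u(Y, v) = 15*Y + v = v + 15*Y)
j + u(7, 7)*G(-1) = -⅑ + (7 + 15*7)*(-1)² = -⅑ + (7 + 105)*1 = -⅑ + 112*1 = -⅑ + 112 = 1007/9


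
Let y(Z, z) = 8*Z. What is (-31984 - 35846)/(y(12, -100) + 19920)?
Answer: -11305/3336 ≈ -3.3888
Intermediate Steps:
(-31984 - 35846)/(y(12, -100) + 19920) = (-31984 - 35846)/(8*12 + 19920) = -67830/(96 + 19920) = -67830/20016 = -67830*1/20016 = -11305/3336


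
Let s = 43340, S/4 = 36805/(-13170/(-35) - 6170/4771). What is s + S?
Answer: 136922642625/3130906 ≈ 43733.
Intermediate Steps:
S = 1229176585/3130906 (S = 4*(36805/(-13170/(-35) - 6170/4771)) = 4*(36805/(-13170*(-1/35) - 6170*1/4771)) = 4*(36805/(2634/7 - 6170/4771)) = 4*(36805/(12523624/33397)) = 4*(36805*(33397/12523624)) = 4*(1229176585/12523624) = 1229176585/3130906 ≈ 392.59)
s + S = 43340 + 1229176585/3130906 = 136922642625/3130906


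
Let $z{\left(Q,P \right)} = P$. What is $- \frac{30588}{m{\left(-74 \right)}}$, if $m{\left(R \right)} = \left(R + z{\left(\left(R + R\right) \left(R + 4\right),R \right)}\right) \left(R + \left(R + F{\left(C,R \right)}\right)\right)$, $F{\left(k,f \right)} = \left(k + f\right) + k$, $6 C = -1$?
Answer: $- \frac{22941}{24679} \approx -0.92958$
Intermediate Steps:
$C = - \frac{1}{6}$ ($C = \frac{1}{6} \left(-1\right) = - \frac{1}{6} \approx -0.16667$)
$F{\left(k,f \right)} = f + 2 k$ ($F{\left(k,f \right)} = \left(f + k\right) + k = f + 2 k$)
$m{\left(R \right)} = 2 R \left(- \frac{1}{3} + 3 R\right)$ ($m{\left(R \right)} = \left(R + R\right) \left(R + \left(R + \left(R + 2 \left(- \frac{1}{6}\right)\right)\right)\right) = 2 R \left(R + \left(R + \left(R - \frac{1}{3}\right)\right)\right) = 2 R \left(R + \left(R + \left(- \frac{1}{3} + R\right)\right)\right) = 2 R \left(R + \left(- \frac{1}{3} + 2 R\right)\right) = 2 R \left(- \frac{1}{3} + 3 R\right)$)
$- \frac{30588}{m{\left(-74 \right)}} = - \frac{30588}{\frac{2}{3} \left(-74\right) \left(-1 + 9 \left(-74\right)\right)} = - \frac{30588}{\frac{2}{3} \left(-74\right) \left(-1 - 666\right)} = - \frac{30588}{\frac{2}{3} \left(-74\right) \left(-667\right)} = - \frac{30588}{\frac{98716}{3}} = \left(-30588\right) \frac{3}{98716} = - \frac{22941}{24679}$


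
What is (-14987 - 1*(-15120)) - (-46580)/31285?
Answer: 841497/6257 ≈ 134.49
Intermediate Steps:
(-14987 - 1*(-15120)) - (-46580)/31285 = (-14987 + 15120) - (-46580)/31285 = 133 - 1*(-9316/6257) = 133 + 9316/6257 = 841497/6257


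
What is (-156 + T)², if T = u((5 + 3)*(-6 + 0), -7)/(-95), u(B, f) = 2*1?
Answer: 219691684/9025 ≈ 24343.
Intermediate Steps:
u(B, f) = 2
T = -2/95 (T = 2/(-95) = 2*(-1/95) = -2/95 ≈ -0.021053)
(-156 + T)² = (-156 - 2/95)² = (-14822/95)² = 219691684/9025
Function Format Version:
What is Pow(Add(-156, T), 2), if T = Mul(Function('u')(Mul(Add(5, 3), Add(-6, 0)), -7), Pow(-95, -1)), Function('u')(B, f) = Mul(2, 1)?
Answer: Rational(219691684, 9025) ≈ 24343.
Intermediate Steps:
Function('u')(B, f) = 2
T = Rational(-2, 95) (T = Mul(2, Pow(-95, -1)) = Mul(2, Rational(-1, 95)) = Rational(-2, 95) ≈ -0.021053)
Pow(Add(-156, T), 2) = Pow(Add(-156, Rational(-2, 95)), 2) = Pow(Rational(-14822, 95), 2) = Rational(219691684, 9025)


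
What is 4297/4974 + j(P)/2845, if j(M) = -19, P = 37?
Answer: 12130459/14151030 ≈ 0.85721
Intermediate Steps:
4297/4974 + j(P)/2845 = 4297/4974 - 19/2845 = 12130459/14151030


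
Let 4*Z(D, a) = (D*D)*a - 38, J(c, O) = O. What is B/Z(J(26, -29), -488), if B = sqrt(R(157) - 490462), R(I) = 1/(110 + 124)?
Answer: -I*sqrt(2983970782)/8003697 ≈ -0.0068251*I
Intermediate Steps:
R(I) = 1/234
Z(D, a) = -19/2 + a*D**2/4 (Z(D, a) = ((D*D)*a - 38)/4 = (D**2*a - 38)/4 = (a*D**2 - 38)/4 = (-38 + a*D**2)/4 = -19/2 + a*D**2/4)
B = I*sqrt(2983970782)/78 (B = sqrt(1/234 - 490462) = sqrt(-114768107/234) = I*sqrt(2983970782)/78 ≈ 700.33*I)
B/Z(J(26, -29), -488) = (I*sqrt(2983970782)/78)/(-19/2 + (1/4)*(-488)*(-29)**2) = (I*sqrt(2983970782)/78)/(-19/2 + (1/4)*(-488)*841) = (I*sqrt(2983970782)/78)/(-19/2 - 102602) = (I*sqrt(2983970782)/78)/(-205223/2) = (I*sqrt(2983970782)/78)*(-2/205223) = -I*sqrt(2983970782)/8003697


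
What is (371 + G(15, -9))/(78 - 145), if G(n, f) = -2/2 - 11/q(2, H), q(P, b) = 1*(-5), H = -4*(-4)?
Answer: -1861/335 ≈ -5.5552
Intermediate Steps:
H = 16
q(P, b) = -5
G(n, f) = 6/5 (G(n, f) = -2/2 - 11/(-5) = -2*½ - 11*(-⅕) = -1 + 11/5 = 6/5)
(371 + G(15, -9))/(78 - 145) = (371 + 6/5)/(78 - 145) = (1861/5)/(-67) = (1861/5)*(-1/67) = -1861/335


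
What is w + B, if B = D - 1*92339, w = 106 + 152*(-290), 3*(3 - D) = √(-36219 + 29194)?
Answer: -136310 - 5*I*√281/3 ≈ -1.3631e+5 - 27.938*I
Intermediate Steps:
D = 3 - 5*I*√281/3 (D = 3 - √(-36219 + 29194)/3 = 3 - 5*I*√281/3 ≈ 3.0 - 27.938*I)
w = -43974 (w = 106 - 44080 = -43974)
B = -92336 - 5*I*√281/3 (B = (3 - 5*I*√281/3) - 1*92339 = (3 - 5*I*√281/3) - 92339 = -92336 - 5*I*√281/3 ≈ -92336.0 - 27.938*I)
w + B = -43974 + (-92336 - 5*I*√281/3) = -136310 - 5*I*√281/3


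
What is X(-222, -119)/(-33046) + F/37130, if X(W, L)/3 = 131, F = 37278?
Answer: 608648349/613498990 ≈ 0.99209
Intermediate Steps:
X(W, L) = 393 (X(W, L) = 3*131 = 393)
X(-222, -119)/(-33046) + F/37130 = 393/(-33046) + 37278/37130 = 393*(-1/33046) + 37278*(1/37130) = -393/33046 + 18639/18565 = 608648349/613498990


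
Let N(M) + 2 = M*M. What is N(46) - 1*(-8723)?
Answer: 10837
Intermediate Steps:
N(M) = -2 + M² (N(M) = -2 + M*M = -2 + M²)
N(46) - 1*(-8723) = (-2 + 46²) - 1*(-8723) = (-2 + 2116) + 8723 = 2114 + 8723 = 10837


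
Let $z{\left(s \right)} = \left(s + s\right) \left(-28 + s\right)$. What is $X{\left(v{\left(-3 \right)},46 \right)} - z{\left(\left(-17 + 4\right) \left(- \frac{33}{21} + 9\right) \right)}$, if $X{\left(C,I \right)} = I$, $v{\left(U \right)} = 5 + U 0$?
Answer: $- \frac{1176690}{49} \approx -24014.0$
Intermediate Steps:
$v{\left(U \right)} = 5$ ($v{\left(U \right)} = 5 + 0 = 5$)
$z{\left(s \right)} = 2 s \left(-28 + s\right)$
$X{\left(v{\left(-3 \right)},46 \right)} - z{\left(\left(-17 + 4\right) \left(- \frac{33}{21} + 9\right) \right)} = 46 - 2 \left(-17 + 4\right) \left(- \frac{33}{21} + 9\right) \left(-28 + \left(-17 + 4\right) \left(- \frac{33}{21} + 9\right)\right) = 46 - 2 \left(- 13 \left(\left(-33\right) \frac{1}{21} + 9\right)\right) \left(-28 - 13 \left(\left(-33\right) \frac{1}{21} + 9\right)\right) = 46 - 2 \left(- 13 \left(- \frac{11}{7} + 9\right)\right) \left(-28 - 13 \left(- \frac{11}{7} + 9\right)\right) = 46 - 2 \left(\left(-13\right) \frac{52}{7}\right) \left(-28 - \frac{676}{7}\right) = 46 - 2 \left(- \frac{676}{7}\right) \left(-28 - \frac{676}{7}\right) = 46 - 2 \left(- \frac{676}{7}\right) \left(- \frac{872}{7}\right) = 46 - \frac{1178944}{49} = - \frac{1176690}{49}$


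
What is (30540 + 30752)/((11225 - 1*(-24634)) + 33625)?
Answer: 15323/17371 ≈ 0.88210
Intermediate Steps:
(30540 + 30752)/((11225 - 1*(-24634)) + 33625) = 61292/((11225 + 24634) + 33625) = 61292/(35859 + 33625) = 61292/69484 = 61292*(1/69484) = 15323/17371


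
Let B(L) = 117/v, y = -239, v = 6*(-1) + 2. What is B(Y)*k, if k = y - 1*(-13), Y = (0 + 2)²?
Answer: 13221/2 ≈ 6610.5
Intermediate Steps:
v = -4 (v = -6 + 2 = -4)
Y = 4 (Y = 2² = 4)
B(L) = -117/4 (B(L) = 117/(-4) = 117*(-¼) = -117/4)
k = -226 (k = -239 - 1*(-13) = -239 + 13 = -226)
B(Y)*k = -117/4*(-226) = 13221/2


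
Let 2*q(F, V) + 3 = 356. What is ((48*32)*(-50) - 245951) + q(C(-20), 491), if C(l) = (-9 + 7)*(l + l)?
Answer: -645149/2 ≈ -3.2257e+5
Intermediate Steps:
C(l) = -4*l
q(F, V) = 353/2 (q(F, V) = -3/2 + (½)*356 = -3/2 + 178 = 353/2)
((48*32)*(-50) - 245951) + q(C(-20), 491) = ((48*32)*(-50) - 245951) + 353/2 = (1536*(-50) - 245951) + 353/2 = (-76800 - 245951) + 353/2 = -322751 + 353/2 = -645149/2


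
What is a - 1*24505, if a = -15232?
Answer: -39737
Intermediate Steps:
a - 1*24505 = -15232 - 1*24505 = -15232 - 24505 = -39737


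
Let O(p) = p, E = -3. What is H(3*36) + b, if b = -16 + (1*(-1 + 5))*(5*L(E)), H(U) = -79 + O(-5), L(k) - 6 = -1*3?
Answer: -40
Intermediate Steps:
L(k) = 3 (L(k) = 6 - 1*3 = 6 - 3 = 3)
H(U) = -84 (H(U) = -79 - 5 = -84)
b = 44 (b = -16 + (1*(-1 + 5))*(5*3) = -16 + (1*4)*15 = -16 + 4*15 = -16 + 60 = 44)
H(3*36) + b = -84 + 44 = -40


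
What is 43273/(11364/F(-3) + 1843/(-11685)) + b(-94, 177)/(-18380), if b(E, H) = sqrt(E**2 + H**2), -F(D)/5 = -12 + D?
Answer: 133064475/465439 - sqrt(40165)/18380 ≈ 285.88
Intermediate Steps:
F(D) = 60 - 5*D (F(D) = -5*(-12 + D) = 60 - 5*D)
43273/(11364/F(-3) + 1843/(-11685)) + b(-94, 177)/(-18380) = 43273/(11364/(60 - 5*(-3)) + 1843/(-11685)) + sqrt((-94)**2 + 177**2)/(-18380) = 43273/(11364/(60 + 15) + 1843*(-1/11685)) + sqrt(8836 + 31329)*(-1/18380) = 43273/(11364/75 - 97/615) + sqrt(40165)*(-1/18380) = 43273/(11364*(1/75) - 97/615) - sqrt(40165)/18380 = 43273/(3788/25 - 97/615) - sqrt(40165)/18380 = 43273/(465439/3075) - sqrt(40165)/18380 = 43273*(3075/465439) - sqrt(40165)/18380 = 133064475/465439 - sqrt(40165)/18380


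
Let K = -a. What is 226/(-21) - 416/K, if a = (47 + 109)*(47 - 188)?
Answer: -31922/2961 ≈ -10.781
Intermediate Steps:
a = -21996 (a = 156*(-141) = -21996)
K = 21996 (K = -1*(-21996) = 21996)
226/(-21) - 416/K = 226/(-21) - 416/21996 = 226*(-1/21) - 416*1/21996 = -226/21 - 8/423 = -31922/2961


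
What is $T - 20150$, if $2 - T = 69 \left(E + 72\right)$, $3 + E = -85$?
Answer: $-19044$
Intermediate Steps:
$E = -88$ ($E = -3 - 85 = -88$)
$T = 1106$ ($T = 2 - 69 \left(-88 + 72\right) = 2 - 69 \left(-16\right) = 2 - -1104 = 2 + 1104 = 1106$)
$T - 20150 = 1106 - 20150 = -19044$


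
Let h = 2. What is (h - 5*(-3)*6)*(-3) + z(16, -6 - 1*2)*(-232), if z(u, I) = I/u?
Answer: -160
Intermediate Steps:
(h - 5*(-3)*6)*(-3) + z(16, -6 - 1*2)*(-232) = (2 - 5*(-3)*6)*(-3) + ((-6 - 1*2)/16)*(-232) = (2 + 15*6)*(-3) + ((-6 - 2)*(1/16))*(-232) = (2 + 90)*(-3) - 8*1/16*(-232) = 92*(-3) - ½*(-232) = -276 + 116 = -160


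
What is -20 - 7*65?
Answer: -475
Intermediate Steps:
-20 - 7*65 = -20 - 455 = -475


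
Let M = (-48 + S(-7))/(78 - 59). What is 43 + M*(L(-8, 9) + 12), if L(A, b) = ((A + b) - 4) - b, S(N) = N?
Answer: 43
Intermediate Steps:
L(A, b) = -4 + A (L(A, b) = (-4 + A + b) - b = -4 + A)
M = -55/19 (M = (-48 - 7)/(78 - 59) = -55/19 ≈ -2.8947)
43 + M*(L(-8, 9) + 12) = 43 - 55*((-4 - 8) + 12)/19 = 43 - 55*(-12 + 12)/19 = 43 - 55/19*0 = 43 + 0 = 43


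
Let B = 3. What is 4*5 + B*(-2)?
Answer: 14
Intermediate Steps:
4*5 + B*(-2) = 4*5 + 3*(-2) = 20 - 6 = 14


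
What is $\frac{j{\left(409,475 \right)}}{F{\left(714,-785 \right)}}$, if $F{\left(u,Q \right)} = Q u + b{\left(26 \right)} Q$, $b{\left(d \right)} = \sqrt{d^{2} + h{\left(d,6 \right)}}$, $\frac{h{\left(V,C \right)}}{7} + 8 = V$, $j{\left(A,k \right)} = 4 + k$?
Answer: $- \frac{171003}{199780145} + \frac{479 \sqrt{802}}{399560290} \approx -0.00082201$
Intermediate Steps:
$h{\left(V,C \right)} = -56 + 7 V$
$b{\left(d \right)} = \sqrt{-56 + d^{2} + 7 d}$ ($b{\left(d \right)} = \sqrt{d^{2} + \left(-56 + 7 d\right)} = \sqrt{-56 + d^{2} + 7 d}$)
$F{\left(u,Q \right)} = Q u + Q \sqrt{802}$ ($F{\left(u,Q \right)} = Q u + \sqrt{-56 + 26^{2} + 7 \cdot 26} Q = Q u + \sqrt{-56 + 676 + 182} Q = Q u + \sqrt{802} Q = Q u + Q \sqrt{802}$)
$\frac{j{\left(409,475 \right)}}{F{\left(714,-785 \right)}} = \frac{4 + 475}{\left(-785\right) \left(714 + \sqrt{802}\right)} = \frac{479}{-560490 - 785 \sqrt{802}}$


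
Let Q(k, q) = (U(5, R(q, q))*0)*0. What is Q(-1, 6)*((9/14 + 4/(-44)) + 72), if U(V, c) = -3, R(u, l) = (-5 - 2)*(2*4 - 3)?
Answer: 0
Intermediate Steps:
R(u, l) = -35 (R(u, l) = -7*(8 - 3) = -7*5 = -35)
Q(k, q) = 0 (Q(k, q) = -3*0*0 = 0*0 = 0)
Q(-1, 6)*((9/14 + 4/(-44)) + 72) = 0*((9/14 + 4/(-44)) + 72) = 0*((9*(1/14) + 4*(-1/44)) + 72) = 0*((9/14 - 1/11) + 72) = 0*(85/154 + 72) = 0*(11173/154) = 0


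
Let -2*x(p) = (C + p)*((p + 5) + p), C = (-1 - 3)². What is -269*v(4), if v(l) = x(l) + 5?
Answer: 33625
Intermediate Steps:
C = 16 (C = (-4)² = 16)
x(p) = -(5 + 2*p)*(16 + p)/2 (x(p) = -(16 + p)*((p + 5) + p)/2 = -(16 + p)*((5 + p) + p)/2 = -(16 + p)*(5 + 2*p)/2 = -(5 + 2*p)*(16 + p)/2)
v(l) = -35 - l² - 37*l/2 (v(l) = (-40 - l² - 37*l/2) + 5 = -35 - l² - 37*l/2)
-269*v(4) = -269*(-35 - 1*4² - 37/2*4) = -269*(-35 - 1*16 - 74) = -269*(-35 - 16 - 74) = -269*(-125) = 33625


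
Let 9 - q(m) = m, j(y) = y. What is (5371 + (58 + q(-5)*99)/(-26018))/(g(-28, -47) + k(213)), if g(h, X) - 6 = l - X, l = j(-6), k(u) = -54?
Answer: -69870617/91063 ≈ -767.28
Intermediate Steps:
q(m) = 9 - m
l = -6
g(h, X) = -X (g(h, X) = 6 + (-6 - X) = -X)
(5371 + (58 + q(-5)*99)/(-26018))/(g(-28, -47) + k(213)) = (5371 + (58 + (9 - 1*(-5))*99)/(-26018))/(-1*(-47) - 54) = (5371 + (58 + (9 + 5)*99)*(-1/26018))/(47 - 54) = (5371 + (58 + 14*99)*(-1/26018))/(-7) = (5371 + (58 + 1386)*(-1/26018))*(-⅐) = (5371 + 1444*(-1/26018))*(-⅐) = (5371 - 722/13009)*(-⅐) = (69870617/13009)*(-⅐) = -69870617/91063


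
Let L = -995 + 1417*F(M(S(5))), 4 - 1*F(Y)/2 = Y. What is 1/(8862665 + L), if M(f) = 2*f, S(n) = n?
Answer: 1/8844666 ≈ 1.1306e-7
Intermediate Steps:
F(Y) = 8 - 2*Y
L = -17999 (L = -995 + 1417*(8 - 4*5) = -995 + 1417*(8 - 2*10) = -995 + 1417*(8 - 20) = -995 + 1417*(-12) = -995 - 17004 = -17999)
1/(8862665 + L) = 1/(8862665 - 17999) = 1/8844666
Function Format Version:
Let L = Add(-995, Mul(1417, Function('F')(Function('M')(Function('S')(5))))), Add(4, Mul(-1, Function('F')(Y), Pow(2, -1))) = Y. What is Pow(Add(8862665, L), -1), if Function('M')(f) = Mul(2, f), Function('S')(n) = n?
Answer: Rational(1, 8844666) ≈ 1.1306e-7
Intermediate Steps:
Function('F')(Y) = Add(8, Mul(-2, Y))
L = -17999 (L = Add(-995, Mul(1417, Add(8, Mul(-2, Mul(2, 5))))) = Add(-995, Mul(1417, Add(8, Mul(-2, 10)))) = Add(-995, Mul(1417, Add(8, -20))) = Add(-995, Mul(1417, -12)) = Add(-995, -17004) = -17999)
Pow(Add(8862665, L), -1) = Pow(Add(8862665, -17999), -1) = Pow(8844666, -1) = Rational(1, 8844666)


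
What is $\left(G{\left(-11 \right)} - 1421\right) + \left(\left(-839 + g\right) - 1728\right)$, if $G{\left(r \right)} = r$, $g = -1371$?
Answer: $-5370$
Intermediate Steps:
$\left(G{\left(-11 \right)} - 1421\right) + \left(\left(-839 + g\right) - 1728\right) = \left(-11 - 1421\right) - 3938 = -1432 - 3938 = -5370$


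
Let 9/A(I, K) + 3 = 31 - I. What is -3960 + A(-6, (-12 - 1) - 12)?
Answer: -134631/34 ≈ -3959.7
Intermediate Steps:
A(I, K) = 9/(28 - I) (A(I, K) = 9/(-3 + (31 - I)) = 9/(28 - I))
-3960 + A(-6, (-12 - 1) - 12) = -3960 - 9/(-28 - 6) = -3960 - 9/(-34) = -3960 - 9*(-1/34) = -3960 + 9/34 = -134631/34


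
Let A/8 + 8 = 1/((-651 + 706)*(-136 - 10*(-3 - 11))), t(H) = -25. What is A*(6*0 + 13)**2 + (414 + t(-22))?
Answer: -573147/55 ≈ -10421.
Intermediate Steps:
A = -3518/55 (A = -64 + 8/(((-651 + 706)*(-136 - 10*(-3 - 11)))) = -64 + 8/((55*(-136 - 10*(-14)))) = -64 + 8/((55*(-136 + 140))) = -64 + 8/((55*4)) = -64 + 8/220 = -64 + 8*(1/220) = -64 + 2/55 = -3518/55 ≈ -63.964)
A*(6*0 + 13)**2 + (414 + t(-22)) = -3518*(6*0 + 13)**2/55 + (414 - 25) = -3518*(0 + 13)**2/55 + 389 = -3518/55*13**2 + 389 = -3518/55*169 + 389 = -594542/55 + 389 = -573147/55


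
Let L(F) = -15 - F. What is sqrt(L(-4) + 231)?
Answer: 2*sqrt(55) ≈ 14.832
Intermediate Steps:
sqrt(L(-4) + 231) = sqrt((-15 - 1*(-4)) + 231) = sqrt((-15 + 4) + 231) = sqrt(-11 + 231) = sqrt(220) = 2*sqrt(55)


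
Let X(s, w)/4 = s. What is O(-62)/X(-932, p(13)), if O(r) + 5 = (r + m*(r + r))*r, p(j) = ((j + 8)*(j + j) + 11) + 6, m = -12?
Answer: 88417/3728 ≈ 23.717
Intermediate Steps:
p(j) = 17 + 2*j*(8 + j) (p(j) = ((8 + j)*(2*j) + 11) + 6 = (2*j*(8 + j) + 11) + 6 = (11 + 2*j*(8 + j)) + 6 = 17 + 2*j*(8 + j))
X(s, w) = 4*s
O(r) = -5 - 23*r² (O(r) = -5 + (r - 12*(r + r))*r = -5 + (r - 24*r)*r = -5 + (-23*r)*r = -5 - 23*r²)
O(-62)/X(-932, p(13)) = (-5 - 23*(-62)²)/((4*(-932))) = (-5 - 23*3844)/(-3728) = (-5 - 88412)*(-1/3728) = -88417*(-1/3728) = 88417/3728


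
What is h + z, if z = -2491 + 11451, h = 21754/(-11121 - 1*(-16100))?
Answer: 44633594/4979 ≈ 8964.4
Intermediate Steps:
h = 21754/4979 (h = 21754/(-11121 + 16100) = 21754/4979 ≈ 4.3691)
z = 8960
h + z = 21754/4979 + 8960 = 44633594/4979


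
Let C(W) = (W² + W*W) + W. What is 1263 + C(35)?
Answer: 3748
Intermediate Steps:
C(W) = W + 2*W² (C(W) = (W² + W²) + W = 2*W² + W = W + 2*W²)
1263 + C(35) = 1263 + 35*(1 + 2*35) = 1263 + 35*(1 + 70) = 1263 + 35*71 = 1263 + 2485 = 3748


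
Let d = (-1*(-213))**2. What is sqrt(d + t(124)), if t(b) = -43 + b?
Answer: 15*sqrt(202) ≈ 213.19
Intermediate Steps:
d = 45369 (d = 213**2 = 45369)
sqrt(d + t(124)) = sqrt(45369 + (-43 + 124)) = sqrt(45369 + 81) = sqrt(45450) = 15*sqrt(202)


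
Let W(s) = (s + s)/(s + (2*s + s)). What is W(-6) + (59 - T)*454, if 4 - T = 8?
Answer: 57205/2 ≈ 28603.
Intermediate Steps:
T = -4 (T = 4 - 1*8 = 4 - 8 = -4)
W(s) = ½ (W(s) = (2*s)/(s + 3*s) = (2*s)/((4*s)) = (2*s)*(1/(4*s)) = ½)
W(-6) + (59 - T)*454 = ½ + (59 - 1*(-4))*454 = ½ + (59 + 4)*454 = ½ + 63*454 = ½ + 28602 = 57205/2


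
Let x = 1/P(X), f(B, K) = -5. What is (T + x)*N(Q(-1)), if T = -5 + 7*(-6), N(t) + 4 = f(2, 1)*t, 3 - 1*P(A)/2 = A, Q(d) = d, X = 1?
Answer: -187/4 ≈ -46.750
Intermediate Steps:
P(A) = 6 - 2*A
N(t) = -4 - 5*t
T = -47 (T = -5 - 42 = -47)
x = 1/4 (x = 1/(6 - 2*1) = 1/(6 - 2) = 1/4 ≈ 0.25000)
(T + x)*N(Q(-1)) = (-47 + 1/4)*(-4 - 5*(-1)) = -187*(-4 + 5)/4 = -187/4*1 = -187/4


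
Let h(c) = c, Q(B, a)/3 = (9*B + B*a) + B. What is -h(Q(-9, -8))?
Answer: 54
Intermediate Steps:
Q(B, a) = 30*B + 3*B*a (Q(B, a) = 3*((9*B + B*a) + B) = 3*(10*B + B*a) = 30*B + 3*B*a)
-h(Q(-9, -8)) = -3*(-9)*(10 - 8) = -3*(-9)*2 = -1*(-54) = 54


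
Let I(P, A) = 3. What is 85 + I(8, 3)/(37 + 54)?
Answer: 7738/91 ≈ 85.033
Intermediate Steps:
85 + I(8, 3)/(37 + 54) = 85 + 3/(37 + 54) = 85 + 3/91 = 7738/91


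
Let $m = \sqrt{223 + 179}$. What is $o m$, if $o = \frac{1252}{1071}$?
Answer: $\frac{1252 \sqrt{402}}{1071} \approx 23.438$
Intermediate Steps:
$o = \frac{1252}{1071}$ ($o = 1252 \cdot \frac{1}{1071} = \frac{1252}{1071} \approx 1.169$)
$m = \sqrt{402} \approx 20.05$
$o m = \frac{1252 \sqrt{402}}{1071}$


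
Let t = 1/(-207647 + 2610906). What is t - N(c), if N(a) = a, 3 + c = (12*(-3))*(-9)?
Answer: -771446138/2403259 ≈ -321.00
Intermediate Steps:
c = 321 (c = -3 + (12*(-3))*(-9) = -3 - 36*(-9) = -3 + 324 = 321)
t = 1/2403259 ≈ 4.1610e-7
t - N(c) = 1/2403259 - 1*321 = 1/2403259 - 321 = -771446138/2403259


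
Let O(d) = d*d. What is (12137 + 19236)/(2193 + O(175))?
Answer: 31373/32818 ≈ 0.95597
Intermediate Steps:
O(d) = d**2
(12137 + 19236)/(2193 + O(175)) = (12137 + 19236)/(2193 + 175**2) = 31373/(2193 + 30625) = 31373/32818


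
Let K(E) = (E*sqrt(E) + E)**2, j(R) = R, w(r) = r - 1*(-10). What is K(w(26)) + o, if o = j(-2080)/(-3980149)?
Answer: 252755384176/3980149 ≈ 63504.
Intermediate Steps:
w(r) = 10 + r (w(r) = r + 10 = 10 + r)
o = 2080/3980149 (o = -2080/(-3980149) = -2080*(-1/3980149) = 2080/3980149 ≈ 0.00052259)
K(E) = (E + E**(3/2))**2 (K(E) = (E**(3/2) + E)**2 = (E + E**(3/2))**2)
K(w(26)) + o = ((10 + 26) + (10 + 26)**(3/2))**2 + 2080/3980149 = (36 + 36**(3/2))**2 + 2080/3980149 = (36 + 216)**2 + 2080/3980149 = 252**2 + 2080/3980149 = 63504 + 2080/3980149 = 252755384176/3980149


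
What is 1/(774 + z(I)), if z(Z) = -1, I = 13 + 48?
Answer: 1/773 ≈ 0.0012937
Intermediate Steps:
I = 61
1/(774 + z(I)) = 1/(774 - 1) = 1/773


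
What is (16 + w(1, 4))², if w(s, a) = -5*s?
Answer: 121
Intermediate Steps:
(16 + w(1, 4))² = (16 - 5*1)² = (16 - 5)² = 11² = 121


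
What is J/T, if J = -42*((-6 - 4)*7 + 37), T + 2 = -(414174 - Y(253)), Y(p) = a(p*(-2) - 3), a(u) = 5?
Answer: -154/46019 ≈ -0.0033464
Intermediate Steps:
Y(p) = 5
T = -414171 (T = -2 - (414174 - 1*5) = -2 - (414174 - 5) = -2 - 1*414169 = -2 - 414169 = -414171)
J = 1386 (J = -42*(-10*7 + 37) = -42*(-70 + 37) = -42*(-33) = 1386)
J/T = 1386/(-414171) = 1386*(-1/414171) = -154/46019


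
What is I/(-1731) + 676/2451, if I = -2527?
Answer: 2454611/1414227 ≈ 1.7357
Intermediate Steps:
I/(-1731) + 676/2451 = -2527/(-1731) + 676/2451 = -2527*(-1/1731) + 676*(1/2451) = 2527/1731 + 676/2451 = 2454611/1414227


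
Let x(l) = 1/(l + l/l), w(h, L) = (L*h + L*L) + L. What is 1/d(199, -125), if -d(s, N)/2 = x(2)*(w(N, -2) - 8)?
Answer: -3/488 ≈ -0.0061475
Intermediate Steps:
w(h, L) = L + L² + L*h (w(h, L) = (L*h + L²) + L = (L² + L*h) + L = L + L² + L*h)
x(l) = 1/(1 + l) (x(l) = 1/(l + 1) = 1/(1 + l))
d(s, N) = 4 + 4*N/3 (d(s, N) = -2*(-2*(1 - 2 + N) - 8)/(1 + 2) = -2*(-2*(-1 + N) - 8)/3 = -2*((2 - 2*N) - 8)/3 = -2*(-6 - 2*N)/3 = -2*(-2 - 2*N/3) = 4 + 4*N/3)
1/d(199, -125) = 1/(4 + (4/3)*(-125)) = 1/(4 - 500/3) = 1/(-488/3) = -3/488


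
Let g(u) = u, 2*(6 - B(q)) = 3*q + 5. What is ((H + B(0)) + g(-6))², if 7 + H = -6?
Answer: 961/4 ≈ 240.25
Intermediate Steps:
H = -13 (H = -7 - 6 = -13)
B(q) = 7/2 - 3*q/2 (B(q) = 6 - (3*q + 5)/2 = 6 - (5 + 3*q)/2 = 6 + (-5/2 - 3*q/2) = 7/2 - 3*q/2)
((H + B(0)) + g(-6))² = ((-13 + (7/2 - 3/2*0)) - 6)² = ((-13 + (7/2 + 0)) - 6)² = ((-13 + 7/2) - 6)² = (-19/2 - 6)² = (-31/2)² = 961/4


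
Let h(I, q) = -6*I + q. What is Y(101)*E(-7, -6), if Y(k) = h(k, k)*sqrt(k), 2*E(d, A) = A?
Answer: 1515*sqrt(101) ≈ 15226.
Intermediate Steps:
h(I, q) = q - 6*I
E(d, A) = A/2
Y(k) = -5*k**(3/2) (Y(k) = (k - 6*k)*sqrt(k) = (-5*k)*sqrt(k) = -5*k**(3/2))
Y(101)*E(-7, -6) = (-505*sqrt(101))*((1/2)*(-6)) = -505*sqrt(101)*(-3) = 1515*sqrt(101)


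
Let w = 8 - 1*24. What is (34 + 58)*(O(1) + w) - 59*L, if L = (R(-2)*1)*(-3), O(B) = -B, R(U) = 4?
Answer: -856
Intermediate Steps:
w = -16 (w = 8 - 24 = -16)
L = -12 (L = (4*1)*(-3) = 4*(-3) = -12)
(34 + 58)*(O(1) + w) - 59*L = (34 + 58)*(-1*1 - 16) - 59*(-12) = 92*(-1 - 16) + 708 = 92*(-17) + 708 = -1564 + 708 = -856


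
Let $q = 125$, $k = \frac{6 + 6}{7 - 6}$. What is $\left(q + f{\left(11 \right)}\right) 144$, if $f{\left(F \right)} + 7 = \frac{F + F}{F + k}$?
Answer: $\frac{393984}{23} \approx 17130.0$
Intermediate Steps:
$k = 12$ ($k = \frac{12}{1} = 12 \cdot 1 = 12$)
$f{\left(F \right)} = -7 + \frac{2 F}{12 + F}$ ($f{\left(F \right)} = -7 + \frac{F + F}{F + 12} = -7 + \frac{2 F}{12 + F}$)
$\left(q + f{\left(11 \right)}\right) 144 = \left(125 + \frac{-84 - 55}{12 + 11}\right) 144 = \left(125 + \frac{-84 - 55}{23}\right) 144 = \left(125 + \frac{1}{23} \left(-139\right)\right) 144 = \left(125 - \frac{139}{23}\right) 144 = \frac{2736}{23} \cdot 144 = \frac{393984}{23}$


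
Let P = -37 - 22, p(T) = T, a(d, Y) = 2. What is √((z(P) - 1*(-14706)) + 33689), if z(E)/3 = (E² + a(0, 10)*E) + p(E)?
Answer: √58307 ≈ 241.47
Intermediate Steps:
P = -59
z(E) = 3*E² + 9*E (z(E) = 3*((E² + 2*E) + E) = 3*(E² + 3*E) = 3*E² + 9*E)
√((z(P) - 1*(-14706)) + 33689) = √((3*(-59)*(3 - 59) - 1*(-14706)) + 33689) = √((3*(-59)*(-56) + 14706) + 33689) = √((9912 + 14706) + 33689) = √(24618 + 33689) = √58307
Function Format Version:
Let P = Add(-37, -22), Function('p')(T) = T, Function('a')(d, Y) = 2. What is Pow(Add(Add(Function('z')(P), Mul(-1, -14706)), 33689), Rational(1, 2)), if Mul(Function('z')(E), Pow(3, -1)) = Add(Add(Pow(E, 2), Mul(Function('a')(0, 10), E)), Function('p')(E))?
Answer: Pow(58307, Rational(1, 2)) ≈ 241.47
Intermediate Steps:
P = -59
Function('z')(E) = Add(Mul(3, Pow(E, 2)), Mul(9, E)) (Function('z')(E) = Mul(3, Add(Add(Pow(E, 2), Mul(2, E)), E)) = Mul(3, Add(Pow(E, 2), Mul(3, E))) = Add(Mul(3, Pow(E, 2)), Mul(9, E)))
Pow(Add(Add(Function('z')(P), Mul(-1, -14706)), 33689), Rational(1, 2)) = Pow(Add(Add(Mul(3, -59, Add(3, -59)), Mul(-1, -14706)), 33689), Rational(1, 2)) = Pow(Add(Add(Mul(3, -59, -56), 14706), 33689), Rational(1, 2)) = Pow(Add(Add(9912, 14706), 33689), Rational(1, 2)) = Pow(Add(24618, 33689), Rational(1, 2)) = Pow(58307, Rational(1, 2))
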